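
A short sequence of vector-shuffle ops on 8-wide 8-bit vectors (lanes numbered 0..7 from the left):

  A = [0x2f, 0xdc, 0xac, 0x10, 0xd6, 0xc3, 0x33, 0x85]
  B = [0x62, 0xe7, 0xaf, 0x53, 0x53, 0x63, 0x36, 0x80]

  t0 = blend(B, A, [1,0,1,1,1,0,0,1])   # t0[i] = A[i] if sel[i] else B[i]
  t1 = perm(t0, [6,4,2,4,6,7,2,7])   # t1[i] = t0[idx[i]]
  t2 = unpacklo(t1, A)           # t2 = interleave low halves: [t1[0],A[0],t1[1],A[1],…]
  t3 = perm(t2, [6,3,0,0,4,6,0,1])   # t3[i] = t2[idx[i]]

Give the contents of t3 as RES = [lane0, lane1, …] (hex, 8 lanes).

t0 = [0x2f, 0xe7, 0xac, 0x10, 0xd6, 0x63, 0x36, 0x85]
t1 = [0x36, 0xd6, 0xac, 0xd6, 0x36, 0x85, 0xac, 0x85]
t2 = [0x36, 0x2f, 0xd6, 0xdc, 0xac, 0xac, 0xd6, 0x10]
t3 = [0xd6, 0xdc, 0x36, 0x36, 0xac, 0xd6, 0x36, 0x2f]

RES = [ 0xd6  0xdc  0x36  0x36  0xac  0xd6  0x36  0x2f ]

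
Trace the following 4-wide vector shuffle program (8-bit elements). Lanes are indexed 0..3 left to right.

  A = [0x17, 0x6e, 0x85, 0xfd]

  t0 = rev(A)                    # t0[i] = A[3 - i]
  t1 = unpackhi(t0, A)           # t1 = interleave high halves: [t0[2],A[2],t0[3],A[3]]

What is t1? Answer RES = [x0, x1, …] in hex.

  t0: fd 85 6e 17
  t1: 6e 85 17 fd

RES = [ 0x6e  0x85  0x17  0xfd ]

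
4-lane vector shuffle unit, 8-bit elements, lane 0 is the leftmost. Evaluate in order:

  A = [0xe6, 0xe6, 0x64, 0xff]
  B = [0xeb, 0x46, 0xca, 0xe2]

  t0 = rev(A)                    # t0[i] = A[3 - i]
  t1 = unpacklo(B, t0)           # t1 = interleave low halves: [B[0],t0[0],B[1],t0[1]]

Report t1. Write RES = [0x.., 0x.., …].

→ t0 |ff|64|e6|e6|
→ t1 |eb|ff|46|64|

RES = [0xeb, 0xff, 0x46, 0x64]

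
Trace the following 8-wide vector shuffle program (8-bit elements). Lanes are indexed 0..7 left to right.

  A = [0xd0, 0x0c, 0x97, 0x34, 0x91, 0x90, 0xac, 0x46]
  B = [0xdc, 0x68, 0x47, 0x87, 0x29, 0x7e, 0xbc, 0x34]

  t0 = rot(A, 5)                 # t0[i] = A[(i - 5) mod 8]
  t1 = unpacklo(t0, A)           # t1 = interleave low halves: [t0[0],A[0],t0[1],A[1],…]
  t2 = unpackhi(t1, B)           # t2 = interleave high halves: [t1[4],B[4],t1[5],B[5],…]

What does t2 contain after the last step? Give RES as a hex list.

RES = [0x90, 0x29, 0x97, 0x7e, 0xac, 0xbc, 0x34, 0x34]

  t0: 34 91 90 ac 46 d0 0c 97
  t1: 34 d0 91 0c 90 97 ac 34
  t2: 90 29 97 7e ac bc 34 34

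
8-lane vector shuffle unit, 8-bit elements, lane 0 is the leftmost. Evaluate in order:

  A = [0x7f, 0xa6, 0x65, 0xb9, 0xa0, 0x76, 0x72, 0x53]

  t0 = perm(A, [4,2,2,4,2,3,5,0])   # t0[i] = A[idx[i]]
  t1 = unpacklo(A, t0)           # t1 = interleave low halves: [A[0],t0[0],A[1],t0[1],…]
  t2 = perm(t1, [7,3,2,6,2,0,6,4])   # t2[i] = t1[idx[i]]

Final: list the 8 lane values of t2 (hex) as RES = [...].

t0 = [0xa0, 0x65, 0x65, 0xa0, 0x65, 0xb9, 0x76, 0x7f]
t1 = [0x7f, 0xa0, 0xa6, 0x65, 0x65, 0x65, 0xb9, 0xa0]
t2 = [0xa0, 0x65, 0xa6, 0xb9, 0xa6, 0x7f, 0xb9, 0x65]

RES = [0xa0, 0x65, 0xa6, 0xb9, 0xa6, 0x7f, 0xb9, 0x65]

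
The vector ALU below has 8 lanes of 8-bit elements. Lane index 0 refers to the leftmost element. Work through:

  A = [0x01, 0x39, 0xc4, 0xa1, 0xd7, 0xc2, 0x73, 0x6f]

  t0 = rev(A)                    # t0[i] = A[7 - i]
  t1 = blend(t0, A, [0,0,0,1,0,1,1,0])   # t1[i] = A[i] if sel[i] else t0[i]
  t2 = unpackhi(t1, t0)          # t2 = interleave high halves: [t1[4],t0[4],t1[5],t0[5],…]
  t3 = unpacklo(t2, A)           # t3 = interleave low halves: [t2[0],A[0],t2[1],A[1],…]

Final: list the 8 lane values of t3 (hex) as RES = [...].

RES = [ 0xa1  0x01  0xa1  0x39  0xc2  0xc4  0xc4  0xa1 ]

t0 = [0x6f, 0x73, 0xc2, 0xd7, 0xa1, 0xc4, 0x39, 0x01]
t1 = [0x6f, 0x73, 0xc2, 0xa1, 0xa1, 0xc2, 0x73, 0x01]
t2 = [0xa1, 0xa1, 0xc2, 0xc4, 0x73, 0x39, 0x01, 0x01]
t3 = [0xa1, 0x01, 0xa1, 0x39, 0xc2, 0xc4, 0xc4, 0xa1]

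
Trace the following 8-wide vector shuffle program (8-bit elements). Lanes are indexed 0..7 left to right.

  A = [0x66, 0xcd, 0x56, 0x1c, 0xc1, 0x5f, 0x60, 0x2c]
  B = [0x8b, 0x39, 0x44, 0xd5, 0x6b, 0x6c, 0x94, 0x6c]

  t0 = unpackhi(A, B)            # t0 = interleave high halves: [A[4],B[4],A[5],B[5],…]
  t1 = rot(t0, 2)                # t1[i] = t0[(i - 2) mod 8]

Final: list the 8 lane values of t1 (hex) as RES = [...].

t0 = [0xc1, 0x6b, 0x5f, 0x6c, 0x60, 0x94, 0x2c, 0x6c]
t1 = [0x2c, 0x6c, 0xc1, 0x6b, 0x5f, 0x6c, 0x60, 0x94]

RES = [0x2c, 0x6c, 0xc1, 0x6b, 0x5f, 0x6c, 0x60, 0x94]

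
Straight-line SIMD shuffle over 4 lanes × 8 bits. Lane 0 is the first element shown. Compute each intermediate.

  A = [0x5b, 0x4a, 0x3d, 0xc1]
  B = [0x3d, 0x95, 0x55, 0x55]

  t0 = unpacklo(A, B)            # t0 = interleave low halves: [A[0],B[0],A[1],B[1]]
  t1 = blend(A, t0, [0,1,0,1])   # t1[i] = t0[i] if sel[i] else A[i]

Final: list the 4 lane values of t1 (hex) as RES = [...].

RES = [0x5b, 0x3d, 0x3d, 0x95]

t0 = [0x5b, 0x3d, 0x4a, 0x95]
t1 = [0x5b, 0x3d, 0x3d, 0x95]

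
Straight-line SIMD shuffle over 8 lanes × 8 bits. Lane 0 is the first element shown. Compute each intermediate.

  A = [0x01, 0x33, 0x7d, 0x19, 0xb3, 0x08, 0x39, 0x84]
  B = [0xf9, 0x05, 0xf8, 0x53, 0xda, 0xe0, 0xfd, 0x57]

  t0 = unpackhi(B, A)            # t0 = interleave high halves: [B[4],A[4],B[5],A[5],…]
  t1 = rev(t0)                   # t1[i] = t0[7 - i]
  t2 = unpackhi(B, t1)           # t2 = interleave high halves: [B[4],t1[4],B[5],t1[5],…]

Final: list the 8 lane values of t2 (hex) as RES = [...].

RES = [0xda, 0x08, 0xe0, 0xe0, 0xfd, 0xb3, 0x57, 0xda]

→ t0 |da|b3|e0|08|fd|39|57|84|
→ t1 |84|57|39|fd|08|e0|b3|da|
→ t2 |da|08|e0|e0|fd|b3|57|da|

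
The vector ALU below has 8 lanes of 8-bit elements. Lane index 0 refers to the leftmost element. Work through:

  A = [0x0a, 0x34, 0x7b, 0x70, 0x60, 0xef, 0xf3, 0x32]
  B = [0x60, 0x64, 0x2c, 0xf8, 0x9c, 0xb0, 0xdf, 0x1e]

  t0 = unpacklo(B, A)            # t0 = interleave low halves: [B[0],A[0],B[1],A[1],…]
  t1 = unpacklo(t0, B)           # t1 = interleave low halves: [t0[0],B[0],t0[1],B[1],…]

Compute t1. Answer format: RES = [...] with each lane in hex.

t0 = [0x60, 0x0a, 0x64, 0x34, 0x2c, 0x7b, 0xf8, 0x70]
t1 = [0x60, 0x60, 0x0a, 0x64, 0x64, 0x2c, 0x34, 0xf8]

RES = [ 0x60  0x60  0x0a  0x64  0x64  0x2c  0x34  0xf8 ]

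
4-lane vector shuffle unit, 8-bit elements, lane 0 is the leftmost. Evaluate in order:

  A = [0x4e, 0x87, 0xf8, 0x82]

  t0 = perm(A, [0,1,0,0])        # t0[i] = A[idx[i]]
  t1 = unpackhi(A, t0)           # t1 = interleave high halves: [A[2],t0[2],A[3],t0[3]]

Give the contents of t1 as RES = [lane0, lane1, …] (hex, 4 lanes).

t0 = [0x4e, 0x87, 0x4e, 0x4e]
t1 = [0xf8, 0x4e, 0x82, 0x4e]

RES = [0xf8, 0x4e, 0x82, 0x4e]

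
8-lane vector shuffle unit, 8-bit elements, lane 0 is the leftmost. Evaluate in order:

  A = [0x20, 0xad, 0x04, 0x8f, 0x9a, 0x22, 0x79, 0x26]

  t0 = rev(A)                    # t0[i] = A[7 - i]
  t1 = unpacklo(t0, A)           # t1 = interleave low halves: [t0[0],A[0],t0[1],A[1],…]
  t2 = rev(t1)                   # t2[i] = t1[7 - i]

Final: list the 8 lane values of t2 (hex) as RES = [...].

RES = [0x8f, 0x9a, 0x04, 0x22, 0xad, 0x79, 0x20, 0x26]

t0 = [0x26, 0x79, 0x22, 0x9a, 0x8f, 0x04, 0xad, 0x20]
t1 = [0x26, 0x20, 0x79, 0xad, 0x22, 0x04, 0x9a, 0x8f]
t2 = [0x8f, 0x9a, 0x04, 0x22, 0xad, 0x79, 0x20, 0x26]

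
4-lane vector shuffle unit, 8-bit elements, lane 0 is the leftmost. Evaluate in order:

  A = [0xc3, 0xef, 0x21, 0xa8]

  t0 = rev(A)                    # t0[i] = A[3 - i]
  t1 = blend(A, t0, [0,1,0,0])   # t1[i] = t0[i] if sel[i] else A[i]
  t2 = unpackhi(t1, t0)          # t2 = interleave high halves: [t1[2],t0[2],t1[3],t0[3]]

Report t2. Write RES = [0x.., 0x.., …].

→ t0 |a8|21|ef|c3|
→ t1 |c3|21|21|a8|
→ t2 |21|ef|a8|c3|

RES = [0x21, 0xef, 0xa8, 0xc3]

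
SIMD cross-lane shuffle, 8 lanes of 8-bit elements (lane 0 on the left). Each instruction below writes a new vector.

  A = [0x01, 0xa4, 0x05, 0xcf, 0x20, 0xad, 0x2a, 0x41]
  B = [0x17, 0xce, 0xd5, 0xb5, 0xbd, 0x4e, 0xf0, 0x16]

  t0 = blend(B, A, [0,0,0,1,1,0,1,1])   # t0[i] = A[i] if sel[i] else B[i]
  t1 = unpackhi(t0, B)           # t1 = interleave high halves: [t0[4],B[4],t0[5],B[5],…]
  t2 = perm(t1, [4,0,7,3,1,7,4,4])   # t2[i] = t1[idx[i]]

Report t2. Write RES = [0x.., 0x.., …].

RES = [0x2a, 0x20, 0x16, 0x4e, 0xbd, 0x16, 0x2a, 0x2a]

→ t0 |17|ce|d5|cf|20|4e|2a|41|
→ t1 |20|bd|4e|4e|2a|f0|41|16|
→ t2 |2a|20|16|4e|bd|16|2a|2a|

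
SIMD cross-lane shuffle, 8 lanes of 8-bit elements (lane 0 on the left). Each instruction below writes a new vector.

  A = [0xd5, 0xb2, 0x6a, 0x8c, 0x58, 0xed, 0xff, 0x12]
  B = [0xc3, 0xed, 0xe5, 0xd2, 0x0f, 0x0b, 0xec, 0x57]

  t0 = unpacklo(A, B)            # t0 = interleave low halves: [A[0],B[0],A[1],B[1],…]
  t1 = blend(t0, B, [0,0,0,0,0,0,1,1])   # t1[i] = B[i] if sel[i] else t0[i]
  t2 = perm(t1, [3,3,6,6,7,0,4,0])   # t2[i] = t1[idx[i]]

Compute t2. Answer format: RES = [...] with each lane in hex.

  t0: d5 c3 b2 ed 6a e5 8c d2
  t1: d5 c3 b2 ed 6a e5 ec 57
  t2: ed ed ec ec 57 d5 6a d5

RES = [ 0xed  0xed  0xec  0xec  0x57  0xd5  0x6a  0xd5 ]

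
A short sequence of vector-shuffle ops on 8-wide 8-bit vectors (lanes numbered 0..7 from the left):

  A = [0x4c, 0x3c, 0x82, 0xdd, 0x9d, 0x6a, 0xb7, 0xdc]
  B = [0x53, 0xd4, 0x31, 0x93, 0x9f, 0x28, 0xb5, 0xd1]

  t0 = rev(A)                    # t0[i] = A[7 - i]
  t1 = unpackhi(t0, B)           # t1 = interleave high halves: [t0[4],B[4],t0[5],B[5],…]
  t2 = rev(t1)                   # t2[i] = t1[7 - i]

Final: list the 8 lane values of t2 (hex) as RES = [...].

t0 = [0xdc, 0xb7, 0x6a, 0x9d, 0xdd, 0x82, 0x3c, 0x4c]
t1 = [0xdd, 0x9f, 0x82, 0x28, 0x3c, 0xb5, 0x4c, 0xd1]
t2 = [0xd1, 0x4c, 0xb5, 0x3c, 0x28, 0x82, 0x9f, 0xdd]

RES = [ 0xd1  0x4c  0xb5  0x3c  0x28  0x82  0x9f  0xdd ]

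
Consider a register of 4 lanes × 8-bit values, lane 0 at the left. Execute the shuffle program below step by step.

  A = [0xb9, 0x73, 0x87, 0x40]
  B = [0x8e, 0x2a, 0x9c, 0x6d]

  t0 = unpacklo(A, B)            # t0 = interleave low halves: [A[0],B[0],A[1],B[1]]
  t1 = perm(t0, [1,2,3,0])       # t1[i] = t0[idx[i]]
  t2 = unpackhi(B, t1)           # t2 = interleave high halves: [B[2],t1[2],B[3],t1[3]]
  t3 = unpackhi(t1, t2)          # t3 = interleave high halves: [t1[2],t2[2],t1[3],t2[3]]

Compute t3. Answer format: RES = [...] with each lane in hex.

t0 = [0xb9, 0x8e, 0x73, 0x2a]
t1 = [0x8e, 0x73, 0x2a, 0xb9]
t2 = [0x9c, 0x2a, 0x6d, 0xb9]
t3 = [0x2a, 0x6d, 0xb9, 0xb9]

RES = [0x2a, 0x6d, 0xb9, 0xb9]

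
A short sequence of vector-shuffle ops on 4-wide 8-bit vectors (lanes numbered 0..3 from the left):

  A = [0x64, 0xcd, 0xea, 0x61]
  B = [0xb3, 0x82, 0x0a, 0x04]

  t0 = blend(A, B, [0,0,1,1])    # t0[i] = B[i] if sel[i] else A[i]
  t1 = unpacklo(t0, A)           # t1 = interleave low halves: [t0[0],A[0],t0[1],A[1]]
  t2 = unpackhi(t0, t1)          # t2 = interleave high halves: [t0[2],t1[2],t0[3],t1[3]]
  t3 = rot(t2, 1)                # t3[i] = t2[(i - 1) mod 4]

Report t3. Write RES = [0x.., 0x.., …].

  t0: 64 cd 0a 04
  t1: 64 64 cd cd
  t2: 0a cd 04 cd
  t3: cd 0a cd 04

RES = [ 0xcd  0x0a  0xcd  0x04 ]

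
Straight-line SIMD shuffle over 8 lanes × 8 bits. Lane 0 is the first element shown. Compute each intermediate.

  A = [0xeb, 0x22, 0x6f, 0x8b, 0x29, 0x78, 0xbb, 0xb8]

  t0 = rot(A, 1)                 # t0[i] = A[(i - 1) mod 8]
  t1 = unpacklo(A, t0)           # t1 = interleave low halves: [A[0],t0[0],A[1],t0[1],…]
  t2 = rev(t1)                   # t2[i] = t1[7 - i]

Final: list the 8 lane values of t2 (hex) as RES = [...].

  t0: b8 eb 22 6f 8b 29 78 bb
  t1: eb b8 22 eb 6f 22 8b 6f
  t2: 6f 8b 22 6f eb 22 b8 eb

RES = [ 0x6f  0x8b  0x22  0x6f  0xeb  0x22  0xb8  0xeb ]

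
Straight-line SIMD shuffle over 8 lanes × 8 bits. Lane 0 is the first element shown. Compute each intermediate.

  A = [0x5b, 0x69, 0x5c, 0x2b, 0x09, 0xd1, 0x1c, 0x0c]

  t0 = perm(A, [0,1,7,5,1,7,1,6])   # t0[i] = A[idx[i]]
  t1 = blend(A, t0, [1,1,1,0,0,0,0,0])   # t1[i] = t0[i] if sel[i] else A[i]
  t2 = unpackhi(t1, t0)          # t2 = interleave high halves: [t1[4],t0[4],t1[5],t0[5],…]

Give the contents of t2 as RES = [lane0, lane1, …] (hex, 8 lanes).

t0 = [0x5b, 0x69, 0x0c, 0xd1, 0x69, 0x0c, 0x69, 0x1c]
t1 = [0x5b, 0x69, 0x0c, 0x2b, 0x09, 0xd1, 0x1c, 0x0c]
t2 = [0x09, 0x69, 0xd1, 0x0c, 0x1c, 0x69, 0x0c, 0x1c]

RES = [0x09, 0x69, 0xd1, 0x0c, 0x1c, 0x69, 0x0c, 0x1c]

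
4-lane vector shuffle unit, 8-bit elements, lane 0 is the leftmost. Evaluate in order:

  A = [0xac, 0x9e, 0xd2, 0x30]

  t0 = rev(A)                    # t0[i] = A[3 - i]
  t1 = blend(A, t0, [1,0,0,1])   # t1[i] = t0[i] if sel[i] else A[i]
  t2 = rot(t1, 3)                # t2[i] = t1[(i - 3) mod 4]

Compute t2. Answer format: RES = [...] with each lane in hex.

→ t0 |30|d2|9e|ac|
→ t1 |30|9e|d2|ac|
→ t2 |9e|d2|ac|30|

RES = [0x9e, 0xd2, 0xac, 0x30]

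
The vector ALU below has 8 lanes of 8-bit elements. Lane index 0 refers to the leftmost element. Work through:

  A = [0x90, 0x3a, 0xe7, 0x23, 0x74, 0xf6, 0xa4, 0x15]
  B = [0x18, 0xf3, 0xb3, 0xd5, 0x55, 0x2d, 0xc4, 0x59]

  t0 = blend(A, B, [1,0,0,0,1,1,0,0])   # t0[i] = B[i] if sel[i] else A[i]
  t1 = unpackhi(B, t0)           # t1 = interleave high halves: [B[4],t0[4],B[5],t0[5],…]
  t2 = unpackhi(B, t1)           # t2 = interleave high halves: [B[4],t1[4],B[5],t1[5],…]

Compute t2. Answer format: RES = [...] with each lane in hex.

→ t0 |18|3a|e7|23|55|2d|a4|15|
→ t1 |55|55|2d|2d|c4|a4|59|15|
→ t2 |55|c4|2d|a4|c4|59|59|15|

RES = [0x55, 0xc4, 0x2d, 0xa4, 0xc4, 0x59, 0x59, 0x15]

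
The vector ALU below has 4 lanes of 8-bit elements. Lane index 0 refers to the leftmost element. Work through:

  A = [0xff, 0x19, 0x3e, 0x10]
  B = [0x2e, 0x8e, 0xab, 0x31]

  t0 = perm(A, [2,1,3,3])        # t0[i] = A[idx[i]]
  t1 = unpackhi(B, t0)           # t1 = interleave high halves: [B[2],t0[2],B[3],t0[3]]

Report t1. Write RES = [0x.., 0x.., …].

RES = [ 0xab  0x10  0x31  0x10 ]

  t0: 3e 19 10 10
  t1: ab 10 31 10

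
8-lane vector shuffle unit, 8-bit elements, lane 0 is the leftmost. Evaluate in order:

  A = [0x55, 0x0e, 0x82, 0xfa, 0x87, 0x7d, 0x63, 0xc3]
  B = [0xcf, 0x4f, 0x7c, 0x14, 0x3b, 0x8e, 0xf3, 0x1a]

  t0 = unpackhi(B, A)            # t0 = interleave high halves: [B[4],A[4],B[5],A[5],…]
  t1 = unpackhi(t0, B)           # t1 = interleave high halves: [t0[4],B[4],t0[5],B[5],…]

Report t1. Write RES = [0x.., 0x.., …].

RES = [0xf3, 0x3b, 0x63, 0x8e, 0x1a, 0xf3, 0xc3, 0x1a]

t0 = [0x3b, 0x87, 0x8e, 0x7d, 0xf3, 0x63, 0x1a, 0xc3]
t1 = [0xf3, 0x3b, 0x63, 0x8e, 0x1a, 0xf3, 0xc3, 0x1a]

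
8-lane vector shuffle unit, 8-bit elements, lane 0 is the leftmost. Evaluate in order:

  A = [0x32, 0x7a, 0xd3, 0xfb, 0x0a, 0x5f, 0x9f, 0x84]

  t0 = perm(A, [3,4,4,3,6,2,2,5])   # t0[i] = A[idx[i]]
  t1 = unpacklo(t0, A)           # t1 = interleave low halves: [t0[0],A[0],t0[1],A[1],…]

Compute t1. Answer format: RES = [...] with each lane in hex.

RES = [ 0xfb  0x32  0x0a  0x7a  0x0a  0xd3  0xfb  0xfb ]

  t0: fb 0a 0a fb 9f d3 d3 5f
  t1: fb 32 0a 7a 0a d3 fb fb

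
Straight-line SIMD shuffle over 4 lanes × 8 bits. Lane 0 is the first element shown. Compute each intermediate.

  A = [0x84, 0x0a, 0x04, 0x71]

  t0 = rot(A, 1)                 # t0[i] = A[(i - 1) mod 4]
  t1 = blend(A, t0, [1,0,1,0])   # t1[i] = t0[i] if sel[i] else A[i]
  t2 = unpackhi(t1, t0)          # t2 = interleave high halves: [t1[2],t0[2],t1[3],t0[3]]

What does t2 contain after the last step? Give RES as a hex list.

RES = [ 0x0a  0x0a  0x71  0x04 ]

t0 = [0x71, 0x84, 0x0a, 0x04]
t1 = [0x71, 0x0a, 0x0a, 0x71]
t2 = [0x0a, 0x0a, 0x71, 0x04]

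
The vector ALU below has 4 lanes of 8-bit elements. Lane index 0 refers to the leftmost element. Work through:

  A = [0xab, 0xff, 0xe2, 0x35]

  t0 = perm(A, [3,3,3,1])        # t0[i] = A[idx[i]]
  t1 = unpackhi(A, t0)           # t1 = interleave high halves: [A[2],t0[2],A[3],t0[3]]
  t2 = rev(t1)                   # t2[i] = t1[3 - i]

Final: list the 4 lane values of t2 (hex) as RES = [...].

→ t0 |35|35|35|ff|
→ t1 |e2|35|35|ff|
→ t2 |ff|35|35|e2|

RES = [0xff, 0x35, 0x35, 0xe2]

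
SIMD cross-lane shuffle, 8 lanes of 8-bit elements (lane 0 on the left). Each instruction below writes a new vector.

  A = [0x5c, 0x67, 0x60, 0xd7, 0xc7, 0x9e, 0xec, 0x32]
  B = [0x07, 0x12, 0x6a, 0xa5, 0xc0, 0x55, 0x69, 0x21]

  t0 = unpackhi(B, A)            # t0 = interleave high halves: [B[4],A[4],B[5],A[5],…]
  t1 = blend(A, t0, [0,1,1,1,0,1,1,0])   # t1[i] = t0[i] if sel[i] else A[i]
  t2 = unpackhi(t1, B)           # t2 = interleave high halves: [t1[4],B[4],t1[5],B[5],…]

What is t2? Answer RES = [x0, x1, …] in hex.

RES = [ 0xc7  0xc0  0xec  0x55  0x21  0x69  0x32  0x21 ]

  t0: c0 c7 55 9e 69 ec 21 32
  t1: 5c c7 55 9e c7 ec 21 32
  t2: c7 c0 ec 55 21 69 32 21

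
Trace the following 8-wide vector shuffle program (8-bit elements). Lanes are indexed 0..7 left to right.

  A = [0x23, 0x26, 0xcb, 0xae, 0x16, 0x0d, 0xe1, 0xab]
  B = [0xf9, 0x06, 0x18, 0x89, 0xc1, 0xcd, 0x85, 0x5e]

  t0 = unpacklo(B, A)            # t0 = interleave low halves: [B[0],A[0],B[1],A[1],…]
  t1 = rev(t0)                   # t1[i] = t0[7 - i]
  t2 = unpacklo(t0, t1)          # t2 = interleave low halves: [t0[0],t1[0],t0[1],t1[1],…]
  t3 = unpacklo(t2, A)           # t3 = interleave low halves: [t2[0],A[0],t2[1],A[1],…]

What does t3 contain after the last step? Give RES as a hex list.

RES = [ 0xf9  0x23  0xae  0x26  0x23  0xcb  0x89  0xae ]

t0 = [0xf9, 0x23, 0x06, 0x26, 0x18, 0xcb, 0x89, 0xae]
t1 = [0xae, 0x89, 0xcb, 0x18, 0x26, 0x06, 0x23, 0xf9]
t2 = [0xf9, 0xae, 0x23, 0x89, 0x06, 0xcb, 0x26, 0x18]
t3 = [0xf9, 0x23, 0xae, 0x26, 0x23, 0xcb, 0x89, 0xae]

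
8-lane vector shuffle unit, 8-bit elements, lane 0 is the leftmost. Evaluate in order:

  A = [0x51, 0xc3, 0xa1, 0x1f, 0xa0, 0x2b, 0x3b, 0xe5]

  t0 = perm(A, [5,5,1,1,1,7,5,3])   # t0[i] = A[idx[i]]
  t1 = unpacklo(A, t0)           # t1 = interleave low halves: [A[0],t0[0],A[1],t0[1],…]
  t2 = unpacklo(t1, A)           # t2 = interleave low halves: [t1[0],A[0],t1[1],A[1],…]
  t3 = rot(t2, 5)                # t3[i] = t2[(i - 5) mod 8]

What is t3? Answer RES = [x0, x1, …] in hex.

RES = [0xc3, 0xc3, 0xa1, 0x2b, 0x1f, 0x51, 0x51, 0x2b]

t0 = [0x2b, 0x2b, 0xc3, 0xc3, 0xc3, 0xe5, 0x2b, 0x1f]
t1 = [0x51, 0x2b, 0xc3, 0x2b, 0xa1, 0xc3, 0x1f, 0xc3]
t2 = [0x51, 0x51, 0x2b, 0xc3, 0xc3, 0xa1, 0x2b, 0x1f]
t3 = [0xc3, 0xc3, 0xa1, 0x2b, 0x1f, 0x51, 0x51, 0x2b]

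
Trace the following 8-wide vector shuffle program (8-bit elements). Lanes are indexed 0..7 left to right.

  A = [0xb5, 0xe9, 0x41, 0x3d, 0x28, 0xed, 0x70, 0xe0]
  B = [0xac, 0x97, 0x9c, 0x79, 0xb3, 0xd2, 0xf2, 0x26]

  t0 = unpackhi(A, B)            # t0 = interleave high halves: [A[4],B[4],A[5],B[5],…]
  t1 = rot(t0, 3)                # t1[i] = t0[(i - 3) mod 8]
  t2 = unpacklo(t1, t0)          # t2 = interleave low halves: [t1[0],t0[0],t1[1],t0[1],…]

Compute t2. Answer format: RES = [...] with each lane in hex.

RES = [0xf2, 0x28, 0xe0, 0xb3, 0x26, 0xed, 0x28, 0xd2]

→ t0 |28|b3|ed|d2|70|f2|e0|26|
→ t1 |f2|e0|26|28|b3|ed|d2|70|
→ t2 |f2|28|e0|b3|26|ed|28|d2|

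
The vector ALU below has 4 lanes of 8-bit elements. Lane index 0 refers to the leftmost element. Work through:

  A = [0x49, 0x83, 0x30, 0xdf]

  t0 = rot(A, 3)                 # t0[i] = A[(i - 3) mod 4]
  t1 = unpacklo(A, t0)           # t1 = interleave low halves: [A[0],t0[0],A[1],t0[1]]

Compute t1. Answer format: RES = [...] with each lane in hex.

  t0: 83 30 df 49
  t1: 49 83 83 30

RES = [ 0x49  0x83  0x83  0x30 ]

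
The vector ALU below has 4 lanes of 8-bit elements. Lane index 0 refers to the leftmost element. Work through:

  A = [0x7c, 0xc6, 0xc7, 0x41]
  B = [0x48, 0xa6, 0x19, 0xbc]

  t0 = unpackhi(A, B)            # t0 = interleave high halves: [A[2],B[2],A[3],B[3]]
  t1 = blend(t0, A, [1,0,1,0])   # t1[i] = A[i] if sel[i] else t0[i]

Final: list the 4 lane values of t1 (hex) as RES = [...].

RES = [ 0x7c  0x19  0xc7  0xbc ]

  t0: c7 19 41 bc
  t1: 7c 19 c7 bc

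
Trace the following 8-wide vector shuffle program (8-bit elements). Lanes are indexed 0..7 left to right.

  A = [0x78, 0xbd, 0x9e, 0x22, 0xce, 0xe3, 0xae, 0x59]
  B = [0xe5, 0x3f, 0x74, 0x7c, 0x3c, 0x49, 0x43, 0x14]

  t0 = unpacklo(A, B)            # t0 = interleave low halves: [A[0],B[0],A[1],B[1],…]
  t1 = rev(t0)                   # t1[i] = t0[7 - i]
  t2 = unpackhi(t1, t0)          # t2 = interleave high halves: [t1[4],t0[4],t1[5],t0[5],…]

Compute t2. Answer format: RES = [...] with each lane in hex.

RES = [0x3f, 0x9e, 0xbd, 0x74, 0xe5, 0x22, 0x78, 0x7c]

  t0: 78 e5 bd 3f 9e 74 22 7c
  t1: 7c 22 74 9e 3f bd e5 78
  t2: 3f 9e bd 74 e5 22 78 7c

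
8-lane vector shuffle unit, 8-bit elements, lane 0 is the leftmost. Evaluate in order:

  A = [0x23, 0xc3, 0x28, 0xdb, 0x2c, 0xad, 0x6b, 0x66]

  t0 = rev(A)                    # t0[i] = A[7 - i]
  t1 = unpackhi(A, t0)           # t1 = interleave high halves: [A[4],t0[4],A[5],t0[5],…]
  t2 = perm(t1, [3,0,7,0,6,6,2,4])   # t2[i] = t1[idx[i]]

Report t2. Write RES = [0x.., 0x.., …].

RES = [ 0x28  0x2c  0x23  0x2c  0x66  0x66  0xad  0x6b ]

t0 = [0x66, 0x6b, 0xad, 0x2c, 0xdb, 0x28, 0xc3, 0x23]
t1 = [0x2c, 0xdb, 0xad, 0x28, 0x6b, 0xc3, 0x66, 0x23]
t2 = [0x28, 0x2c, 0x23, 0x2c, 0x66, 0x66, 0xad, 0x6b]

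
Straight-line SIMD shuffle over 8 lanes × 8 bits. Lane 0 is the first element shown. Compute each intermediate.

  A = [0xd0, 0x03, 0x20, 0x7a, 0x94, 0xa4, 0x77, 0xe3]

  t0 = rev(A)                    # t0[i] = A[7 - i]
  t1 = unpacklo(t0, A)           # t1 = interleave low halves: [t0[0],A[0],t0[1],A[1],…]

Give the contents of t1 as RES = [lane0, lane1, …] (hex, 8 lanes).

RES = [ 0xe3  0xd0  0x77  0x03  0xa4  0x20  0x94  0x7a ]

→ t0 |e3|77|a4|94|7a|20|03|d0|
→ t1 |e3|d0|77|03|a4|20|94|7a|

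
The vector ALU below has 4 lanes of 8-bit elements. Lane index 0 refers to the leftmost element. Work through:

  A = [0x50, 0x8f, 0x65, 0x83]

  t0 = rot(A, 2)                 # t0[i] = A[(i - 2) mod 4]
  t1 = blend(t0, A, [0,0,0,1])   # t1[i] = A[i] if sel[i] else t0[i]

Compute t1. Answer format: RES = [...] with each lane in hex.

RES = [ 0x65  0x83  0x50  0x83 ]

→ t0 |65|83|50|8f|
→ t1 |65|83|50|83|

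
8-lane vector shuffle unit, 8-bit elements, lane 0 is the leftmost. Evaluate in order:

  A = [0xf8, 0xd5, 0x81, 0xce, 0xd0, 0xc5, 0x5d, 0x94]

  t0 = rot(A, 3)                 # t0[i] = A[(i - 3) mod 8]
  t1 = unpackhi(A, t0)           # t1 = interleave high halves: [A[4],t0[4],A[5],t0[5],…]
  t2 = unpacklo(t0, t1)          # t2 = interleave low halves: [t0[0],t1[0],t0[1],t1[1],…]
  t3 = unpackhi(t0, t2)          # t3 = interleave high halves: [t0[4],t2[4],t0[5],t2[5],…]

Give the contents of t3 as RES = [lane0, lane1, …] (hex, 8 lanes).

  t0: c5 5d 94 f8 d5 81 ce d0
  t1: d0 d5 c5 81 5d ce 94 d0
  t2: c5 d0 5d d5 94 c5 f8 81
  t3: d5 94 81 c5 ce f8 d0 81

RES = [ 0xd5  0x94  0x81  0xc5  0xce  0xf8  0xd0  0x81 ]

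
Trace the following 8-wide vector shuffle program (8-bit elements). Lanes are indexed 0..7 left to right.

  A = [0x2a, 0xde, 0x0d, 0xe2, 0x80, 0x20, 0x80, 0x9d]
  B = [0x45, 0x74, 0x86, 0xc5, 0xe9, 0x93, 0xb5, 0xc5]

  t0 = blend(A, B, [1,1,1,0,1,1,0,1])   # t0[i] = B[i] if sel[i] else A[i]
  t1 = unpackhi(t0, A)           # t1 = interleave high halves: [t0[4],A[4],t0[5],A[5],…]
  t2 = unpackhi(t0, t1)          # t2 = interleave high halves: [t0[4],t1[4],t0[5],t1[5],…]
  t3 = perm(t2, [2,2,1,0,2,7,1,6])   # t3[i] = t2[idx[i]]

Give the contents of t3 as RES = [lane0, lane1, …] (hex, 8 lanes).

RES = [0x93, 0x93, 0x80, 0xe9, 0x93, 0x9d, 0x80, 0xc5]

t0 = [0x45, 0x74, 0x86, 0xe2, 0xe9, 0x93, 0x80, 0xc5]
t1 = [0xe9, 0x80, 0x93, 0x20, 0x80, 0x80, 0xc5, 0x9d]
t2 = [0xe9, 0x80, 0x93, 0x80, 0x80, 0xc5, 0xc5, 0x9d]
t3 = [0x93, 0x93, 0x80, 0xe9, 0x93, 0x9d, 0x80, 0xc5]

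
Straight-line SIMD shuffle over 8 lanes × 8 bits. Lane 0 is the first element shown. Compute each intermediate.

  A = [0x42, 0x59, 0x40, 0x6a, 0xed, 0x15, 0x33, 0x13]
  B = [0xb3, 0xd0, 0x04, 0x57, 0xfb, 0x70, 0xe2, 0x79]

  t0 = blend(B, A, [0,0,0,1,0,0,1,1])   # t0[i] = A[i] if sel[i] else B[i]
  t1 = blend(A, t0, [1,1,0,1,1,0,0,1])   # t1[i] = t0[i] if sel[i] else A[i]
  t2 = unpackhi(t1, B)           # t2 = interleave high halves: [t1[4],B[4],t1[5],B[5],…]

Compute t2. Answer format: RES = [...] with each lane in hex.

  t0: b3 d0 04 6a fb 70 33 13
  t1: b3 d0 40 6a fb 15 33 13
  t2: fb fb 15 70 33 e2 13 79

RES = [0xfb, 0xfb, 0x15, 0x70, 0x33, 0xe2, 0x13, 0x79]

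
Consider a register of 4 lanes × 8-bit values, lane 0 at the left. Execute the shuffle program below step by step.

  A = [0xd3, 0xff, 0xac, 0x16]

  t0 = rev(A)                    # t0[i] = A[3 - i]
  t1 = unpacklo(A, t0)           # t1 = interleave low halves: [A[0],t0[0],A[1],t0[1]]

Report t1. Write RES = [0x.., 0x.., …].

t0 = [0x16, 0xac, 0xff, 0xd3]
t1 = [0xd3, 0x16, 0xff, 0xac]

RES = [ 0xd3  0x16  0xff  0xac ]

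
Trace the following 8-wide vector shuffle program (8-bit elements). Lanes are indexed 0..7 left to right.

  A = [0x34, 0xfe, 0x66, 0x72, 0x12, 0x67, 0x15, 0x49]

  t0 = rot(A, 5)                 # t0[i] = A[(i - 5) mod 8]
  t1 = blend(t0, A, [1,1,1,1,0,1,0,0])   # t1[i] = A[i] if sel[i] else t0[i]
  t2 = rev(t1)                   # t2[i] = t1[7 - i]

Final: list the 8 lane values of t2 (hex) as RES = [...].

t0 = [0x72, 0x12, 0x67, 0x15, 0x49, 0x34, 0xfe, 0x66]
t1 = [0x34, 0xfe, 0x66, 0x72, 0x49, 0x67, 0xfe, 0x66]
t2 = [0x66, 0xfe, 0x67, 0x49, 0x72, 0x66, 0xfe, 0x34]

RES = [0x66, 0xfe, 0x67, 0x49, 0x72, 0x66, 0xfe, 0x34]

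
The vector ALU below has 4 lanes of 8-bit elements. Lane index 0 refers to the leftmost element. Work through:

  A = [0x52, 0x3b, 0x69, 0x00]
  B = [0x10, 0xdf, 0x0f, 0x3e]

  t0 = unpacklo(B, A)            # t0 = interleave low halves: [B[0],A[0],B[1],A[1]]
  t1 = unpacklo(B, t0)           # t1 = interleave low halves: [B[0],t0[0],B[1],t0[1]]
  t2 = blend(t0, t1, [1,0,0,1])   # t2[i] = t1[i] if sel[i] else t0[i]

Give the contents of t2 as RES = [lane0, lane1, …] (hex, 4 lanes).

  t0: 10 52 df 3b
  t1: 10 10 df 52
  t2: 10 52 df 52

RES = [0x10, 0x52, 0xdf, 0x52]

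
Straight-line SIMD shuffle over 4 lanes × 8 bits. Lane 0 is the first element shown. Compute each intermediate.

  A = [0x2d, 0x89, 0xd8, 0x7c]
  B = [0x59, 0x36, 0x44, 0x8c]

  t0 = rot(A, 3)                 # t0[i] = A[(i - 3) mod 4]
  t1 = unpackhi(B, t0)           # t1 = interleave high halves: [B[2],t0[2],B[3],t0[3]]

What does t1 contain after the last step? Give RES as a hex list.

RES = [ 0x44  0x7c  0x8c  0x2d ]

  t0: 89 d8 7c 2d
  t1: 44 7c 8c 2d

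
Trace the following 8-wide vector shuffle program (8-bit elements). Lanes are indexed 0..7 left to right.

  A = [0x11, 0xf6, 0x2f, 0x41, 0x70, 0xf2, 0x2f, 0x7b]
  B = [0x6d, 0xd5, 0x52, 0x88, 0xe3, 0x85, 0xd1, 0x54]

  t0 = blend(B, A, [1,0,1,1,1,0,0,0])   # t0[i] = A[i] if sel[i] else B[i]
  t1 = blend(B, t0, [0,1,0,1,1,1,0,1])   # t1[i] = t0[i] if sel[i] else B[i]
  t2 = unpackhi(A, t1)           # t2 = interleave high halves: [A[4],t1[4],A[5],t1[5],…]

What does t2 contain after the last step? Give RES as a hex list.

t0 = [0x11, 0xd5, 0x2f, 0x41, 0x70, 0x85, 0xd1, 0x54]
t1 = [0x6d, 0xd5, 0x52, 0x41, 0x70, 0x85, 0xd1, 0x54]
t2 = [0x70, 0x70, 0xf2, 0x85, 0x2f, 0xd1, 0x7b, 0x54]

RES = [0x70, 0x70, 0xf2, 0x85, 0x2f, 0xd1, 0x7b, 0x54]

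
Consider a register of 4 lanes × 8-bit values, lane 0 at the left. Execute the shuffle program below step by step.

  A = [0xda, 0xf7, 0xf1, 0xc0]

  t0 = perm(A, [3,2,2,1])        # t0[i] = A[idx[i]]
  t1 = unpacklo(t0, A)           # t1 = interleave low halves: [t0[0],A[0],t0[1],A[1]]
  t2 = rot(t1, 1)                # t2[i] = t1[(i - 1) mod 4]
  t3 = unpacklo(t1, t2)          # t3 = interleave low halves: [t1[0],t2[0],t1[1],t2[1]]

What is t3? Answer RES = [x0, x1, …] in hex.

RES = [ 0xc0  0xf7  0xda  0xc0 ]

t0 = [0xc0, 0xf1, 0xf1, 0xf7]
t1 = [0xc0, 0xda, 0xf1, 0xf7]
t2 = [0xf7, 0xc0, 0xda, 0xf1]
t3 = [0xc0, 0xf7, 0xda, 0xc0]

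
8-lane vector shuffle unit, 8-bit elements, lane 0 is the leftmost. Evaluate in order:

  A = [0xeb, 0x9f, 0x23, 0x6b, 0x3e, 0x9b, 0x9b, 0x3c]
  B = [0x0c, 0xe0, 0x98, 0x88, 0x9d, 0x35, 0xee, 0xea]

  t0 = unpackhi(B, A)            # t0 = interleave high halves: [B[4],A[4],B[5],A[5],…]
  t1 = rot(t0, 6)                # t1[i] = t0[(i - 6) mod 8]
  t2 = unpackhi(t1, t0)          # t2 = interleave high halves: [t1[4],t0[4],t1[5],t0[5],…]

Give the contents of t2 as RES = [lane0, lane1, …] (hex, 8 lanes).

RES = [0xea, 0xee, 0x3c, 0x9b, 0x9d, 0xea, 0x3e, 0x3c]

  t0: 9d 3e 35 9b ee 9b ea 3c
  t1: 35 9b ee 9b ea 3c 9d 3e
  t2: ea ee 3c 9b 9d ea 3e 3c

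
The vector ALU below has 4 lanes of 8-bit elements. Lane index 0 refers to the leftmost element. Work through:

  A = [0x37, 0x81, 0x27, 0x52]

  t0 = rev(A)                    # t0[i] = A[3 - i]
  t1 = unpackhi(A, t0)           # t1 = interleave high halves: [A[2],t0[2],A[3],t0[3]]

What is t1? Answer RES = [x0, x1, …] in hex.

RES = [0x27, 0x81, 0x52, 0x37]

  t0: 52 27 81 37
  t1: 27 81 52 37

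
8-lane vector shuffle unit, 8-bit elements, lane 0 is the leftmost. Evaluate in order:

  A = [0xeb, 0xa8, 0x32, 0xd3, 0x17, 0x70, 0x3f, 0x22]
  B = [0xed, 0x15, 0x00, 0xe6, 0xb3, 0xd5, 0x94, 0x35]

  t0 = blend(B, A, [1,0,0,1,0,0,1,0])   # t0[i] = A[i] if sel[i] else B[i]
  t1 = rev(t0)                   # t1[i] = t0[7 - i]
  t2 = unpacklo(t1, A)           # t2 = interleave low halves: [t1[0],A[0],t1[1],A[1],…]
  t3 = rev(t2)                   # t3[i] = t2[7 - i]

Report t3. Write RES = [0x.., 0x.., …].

  t0: eb 15 00 d3 b3 d5 3f 35
  t1: 35 3f d5 b3 d3 00 15 eb
  t2: 35 eb 3f a8 d5 32 b3 d3
  t3: d3 b3 32 d5 a8 3f eb 35

RES = [ 0xd3  0xb3  0x32  0xd5  0xa8  0x3f  0xeb  0x35 ]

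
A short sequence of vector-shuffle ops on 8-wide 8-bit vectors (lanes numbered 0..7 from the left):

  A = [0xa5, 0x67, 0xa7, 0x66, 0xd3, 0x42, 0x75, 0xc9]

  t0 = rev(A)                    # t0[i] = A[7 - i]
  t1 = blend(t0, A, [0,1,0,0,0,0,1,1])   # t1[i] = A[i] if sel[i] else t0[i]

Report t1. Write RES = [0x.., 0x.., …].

RES = [ 0xc9  0x67  0x42  0xd3  0x66  0xa7  0x75  0xc9 ]

→ t0 |c9|75|42|d3|66|a7|67|a5|
→ t1 |c9|67|42|d3|66|a7|75|c9|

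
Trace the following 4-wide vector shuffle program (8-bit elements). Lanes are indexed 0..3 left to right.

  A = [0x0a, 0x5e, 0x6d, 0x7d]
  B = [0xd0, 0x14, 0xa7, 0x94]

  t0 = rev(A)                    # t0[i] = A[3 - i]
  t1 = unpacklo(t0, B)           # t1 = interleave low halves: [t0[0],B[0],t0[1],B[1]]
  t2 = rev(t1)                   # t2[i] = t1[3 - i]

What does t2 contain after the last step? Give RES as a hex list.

RES = [0x14, 0x6d, 0xd0, 0x7d]

  t0: 7d 6d 5e 0a
  t1: 7d d0 6d 14
  t2: 14 6d d0 7d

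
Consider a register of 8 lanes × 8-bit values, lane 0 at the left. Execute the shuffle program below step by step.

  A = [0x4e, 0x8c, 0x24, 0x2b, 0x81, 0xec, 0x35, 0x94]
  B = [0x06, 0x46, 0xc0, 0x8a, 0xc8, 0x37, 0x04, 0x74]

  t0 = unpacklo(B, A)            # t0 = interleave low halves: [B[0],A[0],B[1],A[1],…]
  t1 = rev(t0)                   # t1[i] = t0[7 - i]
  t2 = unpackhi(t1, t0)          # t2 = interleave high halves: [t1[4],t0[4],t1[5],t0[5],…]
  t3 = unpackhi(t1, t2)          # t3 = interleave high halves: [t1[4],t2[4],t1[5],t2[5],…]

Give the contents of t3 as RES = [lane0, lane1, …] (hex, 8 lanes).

→ t0 |06|4e|46|8c|c0|24|8a|2b|
→ t1 |2b|8a|24|c0|8c|46|4e|06|
→ t2 |8c|c0|46|24|4e|8a|06|2b|
→ t3 |8c|4e|46|8a|4e|06|06|2b|

RES = [0x8c, 0x4e, 0x46, 0x8a, 0x4e, 0x06, 0x06, 0x2b]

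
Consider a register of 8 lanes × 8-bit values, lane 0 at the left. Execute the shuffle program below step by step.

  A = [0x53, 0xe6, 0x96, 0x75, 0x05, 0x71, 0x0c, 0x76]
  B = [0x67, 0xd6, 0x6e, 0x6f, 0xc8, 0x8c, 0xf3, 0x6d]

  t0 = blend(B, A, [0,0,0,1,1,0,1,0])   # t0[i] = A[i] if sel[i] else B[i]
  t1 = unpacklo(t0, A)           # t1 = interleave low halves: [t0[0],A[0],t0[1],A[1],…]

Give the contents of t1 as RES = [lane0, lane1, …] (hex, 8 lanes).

RES = [0x67, 0x53, 0xd6, 0xe6, 0x6e, 0x96, 0x75, 0x75]

t0 = [0x67, 0xd6, 0x6e, 0x75, 0x05, 0x8c, 0x0c, 0x6d]
t1 = [0x67, 0x53, 0xd6, 0xe6, 0x6e, 0x96, 0x75, 0x75]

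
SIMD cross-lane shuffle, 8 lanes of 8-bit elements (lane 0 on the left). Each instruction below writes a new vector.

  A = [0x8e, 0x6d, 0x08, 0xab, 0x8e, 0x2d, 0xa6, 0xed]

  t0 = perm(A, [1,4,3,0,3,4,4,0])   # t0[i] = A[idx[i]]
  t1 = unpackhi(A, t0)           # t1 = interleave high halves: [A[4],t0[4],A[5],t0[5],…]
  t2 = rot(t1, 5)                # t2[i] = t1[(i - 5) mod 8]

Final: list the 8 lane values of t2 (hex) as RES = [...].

  t0: 6d 8e ab 8e ab 8e 8e 8e
  t1: 8e ab 2d 8e a6 8e ed 8e
  t2: 8e a6 8e ed 8e 8e ab 2d

RES = [0x8e, 0xa6, 0x8e, 0xed, 0x8e, 0x8e, 0xab, 0x2d]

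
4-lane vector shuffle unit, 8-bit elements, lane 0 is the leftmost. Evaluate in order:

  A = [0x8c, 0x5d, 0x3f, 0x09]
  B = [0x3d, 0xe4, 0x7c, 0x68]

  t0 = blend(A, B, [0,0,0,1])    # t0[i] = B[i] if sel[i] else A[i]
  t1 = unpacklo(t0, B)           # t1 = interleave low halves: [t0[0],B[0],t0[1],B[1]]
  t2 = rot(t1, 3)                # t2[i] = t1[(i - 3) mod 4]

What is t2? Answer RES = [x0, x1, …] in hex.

  t0: 8c 5d 3f 68
  t1: 8c 3d 5d e4
  t2: 3d 5d e4 8c

RES = [0x3d, 0x5d, 0xe4, 0x8c]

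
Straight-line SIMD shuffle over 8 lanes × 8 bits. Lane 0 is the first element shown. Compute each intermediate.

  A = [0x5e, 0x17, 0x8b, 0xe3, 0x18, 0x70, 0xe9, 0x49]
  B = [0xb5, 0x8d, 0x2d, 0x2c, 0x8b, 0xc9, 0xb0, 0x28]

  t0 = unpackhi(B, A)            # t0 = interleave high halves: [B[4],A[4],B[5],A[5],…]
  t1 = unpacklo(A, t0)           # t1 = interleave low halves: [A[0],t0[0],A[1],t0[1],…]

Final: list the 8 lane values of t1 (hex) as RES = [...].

  t0: 8b 18 c9 70 b0 e9 28 49
  t1: 5e 8b 17 18 8b c9 e3 70

RES = [ 0x5e  0x8b  0x17  0x18  0x8b  0xc9  0xe3  0x70 ]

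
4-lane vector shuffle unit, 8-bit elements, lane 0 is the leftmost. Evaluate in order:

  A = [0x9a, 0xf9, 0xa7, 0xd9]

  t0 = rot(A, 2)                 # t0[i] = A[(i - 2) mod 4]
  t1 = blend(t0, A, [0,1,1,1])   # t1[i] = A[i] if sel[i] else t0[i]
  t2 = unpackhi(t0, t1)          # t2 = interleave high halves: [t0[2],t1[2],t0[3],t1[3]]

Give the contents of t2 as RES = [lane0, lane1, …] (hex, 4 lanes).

t0 = [0xa7, 0xd9, 0x9a, 0xf9]
t1 = [0xa7, 0xf9, 0xa7, 0xd9]
t2 = [0x9a, 0xa7, 0xf9, 0xd9]

RES = [ 0x9a  0xa7  0xf9  0xd9 ]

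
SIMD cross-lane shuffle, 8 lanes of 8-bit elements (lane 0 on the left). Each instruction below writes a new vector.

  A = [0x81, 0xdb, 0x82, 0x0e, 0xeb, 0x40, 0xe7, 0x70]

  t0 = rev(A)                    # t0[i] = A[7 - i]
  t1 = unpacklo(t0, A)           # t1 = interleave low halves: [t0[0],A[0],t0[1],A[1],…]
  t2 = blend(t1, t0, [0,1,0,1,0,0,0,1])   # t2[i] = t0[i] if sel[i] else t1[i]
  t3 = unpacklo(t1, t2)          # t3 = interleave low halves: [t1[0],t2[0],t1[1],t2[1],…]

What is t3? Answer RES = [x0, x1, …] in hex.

RES = [0x70, 0x70, 0x81, 0xe7, 0xe7, 0xe7, 0xdb, 0xeb]

→ t0 |70|e7|40|eb|0e|82|db|81|
→ t1 |70|81|e7|db|40|82|eb|0e|
→ t2 |70|e7|e7|eb|40|82|eb|81|
→ t3 |70|70|81|e7|e7|e7|db|eb|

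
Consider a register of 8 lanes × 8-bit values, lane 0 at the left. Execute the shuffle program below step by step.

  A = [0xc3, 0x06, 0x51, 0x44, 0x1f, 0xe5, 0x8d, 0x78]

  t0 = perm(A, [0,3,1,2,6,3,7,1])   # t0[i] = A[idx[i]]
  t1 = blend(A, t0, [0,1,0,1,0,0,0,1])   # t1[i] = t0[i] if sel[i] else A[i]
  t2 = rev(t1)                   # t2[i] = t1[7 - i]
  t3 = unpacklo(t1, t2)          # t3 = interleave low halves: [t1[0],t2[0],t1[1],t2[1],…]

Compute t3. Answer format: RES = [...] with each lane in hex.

RES = [ 0xc3  0x06  0x44  0x8d  0x51  0xe5  0x51  0x1f ]

  t0: c3 44 06 51 8d 44 78 06
  t1: c3 44 51 51 1f e5 8d 06
  t2: 06 8d e5 1f 51 51 44 c3
  t3: c3 06 44 8d 51 e5 51 1f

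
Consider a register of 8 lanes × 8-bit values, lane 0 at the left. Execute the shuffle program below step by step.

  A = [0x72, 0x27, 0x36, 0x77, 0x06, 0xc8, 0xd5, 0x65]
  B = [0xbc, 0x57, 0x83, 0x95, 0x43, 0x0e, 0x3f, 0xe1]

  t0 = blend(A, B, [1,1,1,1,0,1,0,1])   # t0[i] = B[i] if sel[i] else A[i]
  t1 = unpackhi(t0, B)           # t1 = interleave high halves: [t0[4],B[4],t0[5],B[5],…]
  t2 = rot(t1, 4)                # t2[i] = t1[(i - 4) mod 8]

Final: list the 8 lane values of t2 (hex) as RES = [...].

→ t0 |bc|57|83|95|06|0e|d5|e1|
→ t1 |06|43|0e|0e|d5|3f|e1|e1|
→ t2 |d5|3f|e1|e1|06|43|0e|0e|

RES = [0xd5, 0x3f, 0xe1, 0xe1, 0x06, 0x43, 0x0e, 0x0e]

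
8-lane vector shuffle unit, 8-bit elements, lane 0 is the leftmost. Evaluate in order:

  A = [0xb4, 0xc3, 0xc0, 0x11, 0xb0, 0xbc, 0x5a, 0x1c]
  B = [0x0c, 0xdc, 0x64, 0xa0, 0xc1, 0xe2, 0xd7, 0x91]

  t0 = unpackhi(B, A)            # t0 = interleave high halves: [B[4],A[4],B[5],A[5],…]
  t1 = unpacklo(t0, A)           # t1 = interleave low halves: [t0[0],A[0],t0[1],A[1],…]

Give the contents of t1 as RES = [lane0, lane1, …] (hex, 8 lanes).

RES = [0xc1, 0xb4, 0xb0, 0xc3, 0xe2, 0xc0, 0xbc, 0x11]

  t0: c1 b0 e2 bc d7 5a 91 1c
  t1: c1 b4 b0 c3 e2 c0 bc 11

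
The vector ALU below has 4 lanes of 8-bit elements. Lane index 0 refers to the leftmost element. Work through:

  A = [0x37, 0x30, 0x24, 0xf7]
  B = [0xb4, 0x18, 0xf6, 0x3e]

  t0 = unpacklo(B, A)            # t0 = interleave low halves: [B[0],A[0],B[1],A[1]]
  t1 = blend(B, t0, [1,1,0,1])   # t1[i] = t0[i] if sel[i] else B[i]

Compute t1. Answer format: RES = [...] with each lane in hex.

RES = [0xb4, 0x37, 0xf6, 0x30]

→ t0 |b4|37|18|30|
→ t1 |b4|37|f6|30|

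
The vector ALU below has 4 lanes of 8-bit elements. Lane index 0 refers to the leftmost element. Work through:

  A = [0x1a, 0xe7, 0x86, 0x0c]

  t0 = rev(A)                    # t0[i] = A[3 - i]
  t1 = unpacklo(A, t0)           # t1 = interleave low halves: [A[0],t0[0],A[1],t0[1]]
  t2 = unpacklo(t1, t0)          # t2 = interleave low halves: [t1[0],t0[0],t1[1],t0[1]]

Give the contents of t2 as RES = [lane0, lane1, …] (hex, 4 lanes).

RES = [ 0x1a  0x0c  0x0c  0x86 ]

  t0: 0c 86 e7 1a
  t1: 1a 0c e7 86
  t2: 1a 0c 0c 86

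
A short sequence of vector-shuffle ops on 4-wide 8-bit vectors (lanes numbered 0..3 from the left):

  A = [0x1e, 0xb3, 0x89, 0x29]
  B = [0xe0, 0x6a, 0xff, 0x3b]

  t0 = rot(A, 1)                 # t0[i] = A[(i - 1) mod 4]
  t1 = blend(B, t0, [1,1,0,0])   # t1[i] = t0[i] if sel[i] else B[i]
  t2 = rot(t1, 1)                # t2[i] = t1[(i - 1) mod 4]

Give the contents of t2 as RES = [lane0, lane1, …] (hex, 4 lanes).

RES = [ 0x3b  0x29  0x1e  0xff ]

t0 = [0x29, 0x1e, 0xb3, 0x89]
t1 = [0x29, 0x1e, 0xff, 0x3b]
t2 = [0x3b, 0x29, 0x1e, 0xff]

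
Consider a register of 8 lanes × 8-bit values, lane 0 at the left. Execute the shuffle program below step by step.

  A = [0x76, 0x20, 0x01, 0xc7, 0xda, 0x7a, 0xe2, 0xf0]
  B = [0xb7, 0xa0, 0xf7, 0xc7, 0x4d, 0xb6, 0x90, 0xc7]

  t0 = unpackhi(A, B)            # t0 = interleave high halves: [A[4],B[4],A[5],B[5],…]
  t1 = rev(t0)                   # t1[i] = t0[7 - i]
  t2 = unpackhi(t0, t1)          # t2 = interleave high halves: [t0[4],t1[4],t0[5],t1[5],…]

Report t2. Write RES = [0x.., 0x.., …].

RES = [ 0xe2  0xb6  0x90  0x7a  0xf0  0x4d  0xc7  0xda ]

t0 = [0xda, 0x4d, 0x7a, 0xb6, 0xe2, 0x90, 0xf0, 0xc7]
t1 = [0xc7, 0xf0, 0x90, 0xe2, 0xb6, 0x7a, 0x4d, 0xda]
t2 = [0xe2, 0xb6, 0x90, 0x7a, 0xf0, 0x4d, 0xc7, 0xda]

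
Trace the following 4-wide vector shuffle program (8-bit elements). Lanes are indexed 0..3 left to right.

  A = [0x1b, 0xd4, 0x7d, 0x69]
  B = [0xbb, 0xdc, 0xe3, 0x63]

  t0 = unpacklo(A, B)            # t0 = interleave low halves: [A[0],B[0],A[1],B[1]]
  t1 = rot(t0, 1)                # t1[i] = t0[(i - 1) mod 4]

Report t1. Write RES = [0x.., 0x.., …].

RES = [ 0xdc  0x1b  0xbb  0xd4 ]

t0 = [0x1b, 0xbb, 0xd4, 0xdc]
t1 = [0xdc, 0x1b, 0xbb, 0xd4]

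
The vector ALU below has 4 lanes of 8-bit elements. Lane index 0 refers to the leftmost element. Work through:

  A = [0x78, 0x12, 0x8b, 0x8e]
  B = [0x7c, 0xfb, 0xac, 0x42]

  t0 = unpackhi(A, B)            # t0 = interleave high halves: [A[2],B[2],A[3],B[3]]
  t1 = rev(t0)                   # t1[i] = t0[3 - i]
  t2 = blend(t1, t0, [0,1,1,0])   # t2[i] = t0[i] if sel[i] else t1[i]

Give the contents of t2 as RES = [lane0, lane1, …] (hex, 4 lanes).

t0 = [0x8b, 0xac, 0x8e, 0x42]
t1 = [0x42, 0x8e, 0xac, 0x8b]
t2 = [0x42, 0xac, 0x8e, 0x8b]

RES = [0x42, 0xac, 0x8e, 0x8b]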